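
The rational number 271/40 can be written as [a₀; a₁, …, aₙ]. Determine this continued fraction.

271 = 6·40 + 31, so a_0 = 6
40 = 1·31 + 9, so a_1 = 1
31 = 3·9 + 4, so a_2 = 3
9 = 2·4 + 1, so a_3 = 2
4 = 4·1 + 0, so a_4 = 4

[6; 1, 3, 2, 4]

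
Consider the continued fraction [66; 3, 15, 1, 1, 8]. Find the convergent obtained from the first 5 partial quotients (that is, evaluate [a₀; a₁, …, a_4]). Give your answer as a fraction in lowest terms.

a_0 = 66: 66/1
a_1 = 3: 199/3
a_2 = 15: 3051/46
a_3 = 1: 3250/49
a_4 = 1: 6301/95

6301/95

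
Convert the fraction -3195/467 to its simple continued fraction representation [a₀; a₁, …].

[-7; 6, 3, 4, 1, 1, 2]

Run the Euclidean algorithm, recording each quotient:
-3195 ÷ 467 → quotient -7, remainder 74
467 ÷ 74 → quotient 6, remainder 23
74 ÷ 23 → quotient 3, remainder 5
23 ÷ 5 → quotient 4, remainder 3
5 ÷ 3 → quotient 1, remainder 2
3 ÷ 2 → quotient 1, remainder 1
2 ÷ 1 → quotient 2, remainder 0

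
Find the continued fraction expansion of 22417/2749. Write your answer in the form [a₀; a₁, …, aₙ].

22417 = 8·2749 + 425, so a_0 = 8
2749 = 6·425 + 199, so a_1 = 6
425 = 2·199 + 27, so a_2 = 2
199 = 7·27 + 10, so a_3 = 7
27 = 2·10 + 7, so a_4 = 2
10 = 1·7 + 3, so a_5 = 1
7 = 2·3 + 1, so a_6 = 2
3 = 3·1 + 0, so a_7 = 3

[8; 6, 2, 7, 2, 1, 2, 3]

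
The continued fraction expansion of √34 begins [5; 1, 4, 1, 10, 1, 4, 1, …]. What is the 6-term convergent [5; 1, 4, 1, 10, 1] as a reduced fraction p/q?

414/71

Build up convergents one term at a time:
a_0 = 5: 5/1
a_1 = 1: 6/1
a_2 = 4: 29/5
a_3 = 1: 35/6
a_4 = 10: 379/65
a_5 = 1: 414/71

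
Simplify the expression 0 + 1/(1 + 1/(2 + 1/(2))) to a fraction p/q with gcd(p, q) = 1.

5/7

a_0 = 0: 0/1
a_1 = 1: 1/1
a_2 = 2: 2/3
a_3 = 2: 5/7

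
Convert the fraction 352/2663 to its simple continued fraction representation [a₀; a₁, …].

Repeatedly divide and take the remainder:
352 = 0·2663 + 352, so a_0 = 0
2663 = 7·352 + 199, so a_1 = 7
352 = 1·199 + 153, so a_2 = 1
199 = 1·153 + 46, so a_3 = 1
153 = 3·46 + 15, so a_4 = 3
46 = 3·15 + 1, so a_5 = 3
15 = 15·1 + 0, so a_6 = 15

[0; 7, 1, 1, 3, 3, 15]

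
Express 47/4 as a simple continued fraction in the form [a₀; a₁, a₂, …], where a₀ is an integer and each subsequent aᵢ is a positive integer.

[11; 1, 3]

Run the Euclidean algorithm, recording each quotient:
47 = 11·4 + 3, so a_0 = 11
4 = 1·3 + 1, so a_1 = 1
3 = 3·1 + 0, so a_2 = 3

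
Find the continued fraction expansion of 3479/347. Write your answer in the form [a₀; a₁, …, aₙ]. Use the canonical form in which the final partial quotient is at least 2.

3479 = 10·347 + 9, so a_0 = 10
347 = 38·9 + 5, so a_1 = 38
9 = 1·5 + 4, so a_2 = 1
5 = 1·4 + 1, so a_3 = 1
4 = 4·1 + 0, so a_4 = 4

[10; 38, 1, 1, 4]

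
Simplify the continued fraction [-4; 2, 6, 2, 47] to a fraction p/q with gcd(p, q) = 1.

-4699/1329

Start with 47.
2 + 1/(47/1) = 2 + 1/47 = 95/47
6 + 1/(95/47) = 6 + 47/95 = 617/95
2 + 1/(617/95) = 2 + 95/617 = 1329/617
-4 + 1/(1329/617) = -4 + 617/1329 = -4699/1329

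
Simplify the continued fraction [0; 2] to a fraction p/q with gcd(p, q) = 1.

1/2

Build up convergents one term at a time:
a_0 = 0: 0/1
a_1 = 2: 1/2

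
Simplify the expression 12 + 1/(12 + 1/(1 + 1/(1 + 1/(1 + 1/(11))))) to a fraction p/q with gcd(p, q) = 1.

5351/443

Start with 11.
1 + 1/(11/1) = 1 + 1/11 = 12/11
1 + 1/(12/11) = 1 + 11/12 = 23/12
1 + 1/(23/12) = 1 + 12/23 = 35/23
12 + 1/(35/23) = 12 + 23/35 = 443/35
12 + 1/(443/35) = 12 + 35/443 = 5351/443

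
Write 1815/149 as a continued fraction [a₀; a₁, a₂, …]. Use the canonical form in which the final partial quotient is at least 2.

Apply division with remainder until the remainder is 0:
1815 ÷ 149 → quotient 12, remainder 27
149 ÷ 27 → quotient 5, remainder 14
27 ÷ 14 → quotient 1, remainder 13
14 ÷ 13 → quotient 1, remainder 1
13 ÷ 1 → quotient 13, remainder 0

[12; 5, 1, 1, 13]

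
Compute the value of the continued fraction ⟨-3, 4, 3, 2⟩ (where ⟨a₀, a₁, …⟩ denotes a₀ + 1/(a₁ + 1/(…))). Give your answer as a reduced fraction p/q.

a_0 = -3: -3/1
a_1 = 4: -11/4
a_2 = 3: -36/13
a_3 = 2: -83/30

-83/30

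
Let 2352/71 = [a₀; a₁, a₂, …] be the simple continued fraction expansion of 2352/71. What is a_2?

1

Run the Euclidean algorithm, recording each quotient:
2352 = 33·71 + 9, so a_0 = 33
71 = 7·9 + 8, so a_1 = 7
9 = 1·8 + 1, so a_2 = 1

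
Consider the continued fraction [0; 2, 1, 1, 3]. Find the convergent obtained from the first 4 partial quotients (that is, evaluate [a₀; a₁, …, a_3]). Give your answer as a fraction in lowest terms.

Start with 1.
1 + 1/(1/1) = 1 + 1/1 = 2/1
2 + 1/(2/1) = 2 + 1/2 = 5/2
0 + 1/(5/2) = 0 + 2/5 = 2/5

2/5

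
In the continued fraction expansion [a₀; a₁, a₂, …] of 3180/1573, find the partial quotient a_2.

3

Apply division with remainder until the remainder is 0:
3180 = 2·1573 + 34, so a_0 = 2
1573 = 46·34 + 9, so a_1 = 46
34 = 3·9 + 7, so a_2 = 3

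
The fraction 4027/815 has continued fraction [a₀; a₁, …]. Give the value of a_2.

4027 ÷ 815 → quotient 4, remainder 767
815 ÷ 767 → quotient 1, remainder 48
767 ÷ 48 → quotient 15, remainder 47

15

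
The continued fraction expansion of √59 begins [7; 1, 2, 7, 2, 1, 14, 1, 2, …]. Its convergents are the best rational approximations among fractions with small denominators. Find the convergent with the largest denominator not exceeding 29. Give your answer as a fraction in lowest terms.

169/22

List convergents until the denominator exceeds the bound:
a_0 = 7: 7/1  (≤ bound)
a_1 = 1: 8/1  (≤ bound)
a_2 = 2: 23/3  (≤ bound)
a_3 = 7: 169/22  (≤ bound)
a_4 = 2: 361/47  (> 29, stop)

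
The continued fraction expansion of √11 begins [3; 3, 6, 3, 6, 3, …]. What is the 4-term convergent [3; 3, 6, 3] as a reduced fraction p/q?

199/60

a_0 = 3: 3/1
a_1 = 3: 10/3
a_2 = 6: 63/19
a_3 = 3: 199/60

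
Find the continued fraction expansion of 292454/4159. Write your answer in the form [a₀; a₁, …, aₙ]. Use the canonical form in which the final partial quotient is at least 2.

292454 ÷ 4159 → quotient 70, remainder 1324
4159 ÷ 1324 → quotient 3, remainder 187
1324 ÷ 187 → quotient 7, remainder 15
187 ÷ 15 → quotient 12, remainder 7
15 ÷ 7 → quotient 2, remainder 1
7 ÷ 1 → quotient 7, remainder 0

[70; 3, 7, 12, 2, 7]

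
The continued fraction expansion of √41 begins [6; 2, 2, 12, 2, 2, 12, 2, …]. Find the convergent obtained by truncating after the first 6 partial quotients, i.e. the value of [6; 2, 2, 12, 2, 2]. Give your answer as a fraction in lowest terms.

2049/320

Starting at the tail and folding back:
Start with 2.
2 + 1/(2/1) = 2 + 1/2 = 5/2
12 + 1/(5/2) = 12 + 2/5 = 62/5
2 + 1/(62/5) = 2 + 5/62 = 129/62
2 + 1/(129/62) = 2 + 62/129 = 320/129
6 + 1/(320/129) = 6 + 129/320 = 2049/320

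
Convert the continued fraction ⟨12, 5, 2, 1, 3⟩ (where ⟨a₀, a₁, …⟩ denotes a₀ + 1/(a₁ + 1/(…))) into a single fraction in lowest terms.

Start with 3.
1 + 1/(3/1) = 1 + 1/3 = 4/3
2 + 1/(4/3) = 2 + 3/4 = 11/4
5 + 1/(11/4) = 5 + 4/11 = 59/11
12 + 1/(59/11) = 12 + 11/59 = 719/59

719/59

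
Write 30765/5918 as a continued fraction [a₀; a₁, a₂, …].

[5; 5, 27, 3, 14]

Apply division with remainder until the remainder is 0:
30765 ÷ 5918 → quotient 5, remainder 1175
5918 ÷ 1175 → quotient 5, remainder 43
1175 ÷ 43 → quotient 27, remainder 14
43 ÷ 14 → quotient 3, remainder 1
14 ÷ 1 → quotient 14, remainder 0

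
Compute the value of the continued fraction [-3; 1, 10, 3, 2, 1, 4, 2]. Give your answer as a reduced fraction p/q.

a_0 = -3: -3/1
a_1 = 1: -2/1
a_2 = 10: -23/11
a_3 = 3: -71/34
a_4 = 2: -165/79
a_5 = 1: -236/113
a_6 = 4: -1109/531
a_7 = 2: -2454/1175

-2454/1175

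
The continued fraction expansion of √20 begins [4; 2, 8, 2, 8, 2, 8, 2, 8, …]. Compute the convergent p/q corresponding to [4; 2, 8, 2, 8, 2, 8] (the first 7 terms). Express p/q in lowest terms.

Starting at the tail and folding back:
Start with 8.
2 + 1/(8/1) = 2 + 1/8 = 17/8
8 + 1/(17/8) = 8 + 8/17 = 144/17
2 + 1/(144/17) = 2 + 17/144 = 305/144
8 + 1/(305/144) = 8 + 144/305 = 2584/305
2 + 1/(2584/305) = 2 + 305/2584 = 5473/2584
4 + 1/(5473/2584) = 4 + 2584/5473 = 24476/5473

24476/5473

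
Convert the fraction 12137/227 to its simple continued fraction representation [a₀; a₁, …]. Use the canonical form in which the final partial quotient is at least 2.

Apply division with remainder until the remainder is 0:
12137 ÷ 227 → quotient 53, remainder 106
227 ÷ 106 → quotient 2, remainder 15
106 ÷ 15 → quotient 7, remainder 1
15 ÷ 1 → quotient 15, remainder 0

[53; 2, 7, 15]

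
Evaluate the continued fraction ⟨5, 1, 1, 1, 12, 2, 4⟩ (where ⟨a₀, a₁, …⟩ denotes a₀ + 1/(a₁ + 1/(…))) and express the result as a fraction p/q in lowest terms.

Start with 4.
2 + 1/(4/1) = 2 + 1/4 = 9/4
12 + 1/(9/4) = 12 + 4/9 = 112/9
1 + 1/(112/9) = 1 + 9/112 = 121/112
1 + 1/(121/112) = 1 + 112/121 = 233/121
1 + 1/(233/121) = 1 + 121/233 = 354/233
5 + 1/(354/233) = 5 + 233/354 = 2003/354

2003/354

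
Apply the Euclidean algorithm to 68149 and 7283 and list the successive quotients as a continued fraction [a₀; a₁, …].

[9; 2, 1, 3, 1, 39, 4, 3]

⌊68149/7283⌋ = 9, remainder 2602
⌊7283/2602⌋ = 2, remainder 2079
⌊2602/2079⌋ = 1, remainder 523
⌊2079/523⌋ = 3, remainder 510
⌊523/510⌋ = 1, remainder 13
⌊510/13⌋ = 39, remainder 3
⌊13/3⌋ = 4, remainder 1
⌊3/1⌋ = 3, remainder 0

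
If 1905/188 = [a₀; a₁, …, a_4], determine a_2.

1905 ÷ 188 → quotient 10, remainder 25
188 ÷ 25 → quotient 7, remainder 13
25 ÷ 13 → quotient 1, remainder 12

1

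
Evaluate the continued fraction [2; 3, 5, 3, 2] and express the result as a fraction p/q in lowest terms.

a_0 = 2: 2/1
a_1 = 3: 7/3
a_2 = 5: 37/16
a_3 = 3: 118/51
a_4 = 2: 273/118

273/118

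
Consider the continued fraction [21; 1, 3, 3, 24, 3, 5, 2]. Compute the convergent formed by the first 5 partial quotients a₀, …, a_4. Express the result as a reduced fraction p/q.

Use the convergent recurrence hₖ = aₖ·hₖ₋₁ + hₖ₋₂ (and likewise for the denominators kₖ):
a_0 = 21: 21/1
a_1 = 1: 22/1
a_2 = 3: 87/4
a_3 = 3: 283/13
a_4 = 24: 6879/316

6879/316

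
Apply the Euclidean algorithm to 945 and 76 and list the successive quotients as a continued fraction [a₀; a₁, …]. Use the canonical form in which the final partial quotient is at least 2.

945 ÷ 76 → quotient 12, remainder 33
76 ÷ 33 → quotient 2, remainder 10
33 ÷ 10 → quotient 3, remainder 3
10 ÷ 3 → quotient 3, remainder 1
3 ÷ 1 → quotient 3, remainder 0

[12; 2, 3, 3, 3]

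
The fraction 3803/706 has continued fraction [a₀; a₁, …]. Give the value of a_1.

2

Repeatedly divide and take the remainder:
3803 ÷ 706 → quotient 5, remainder 273
706 ÷ 273 → quotient 2, remainder 160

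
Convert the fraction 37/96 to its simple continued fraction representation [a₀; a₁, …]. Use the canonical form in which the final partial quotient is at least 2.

[0; 2, 1, 1, 2, 7]

Repeatedly divide and take the remainder:
37 ÷ 96 → quotient 0, remainder 37
96 ÷ 37 → quotient 2, remainder 22
37 ÷ 22 → quotient 1, remainder 15
22 ÷ 15 → quotient 1, remainder 7
15 ÷ 7 → quotient 2, remainder 1
7 ÷ 1 → quotient 7, remainder 0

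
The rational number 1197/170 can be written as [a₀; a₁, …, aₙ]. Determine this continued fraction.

[7; 24, 3, 2]

Apply division with remainder until the remainder is 0:
1197 ÷ 170 → quotient 7, remainder 7
170 ÷ 7 → quotient 24, remainder 2
7 ÷ 2 → quotient 3, remainder 1
2 ÷ 1 → quotient 2, remainder 0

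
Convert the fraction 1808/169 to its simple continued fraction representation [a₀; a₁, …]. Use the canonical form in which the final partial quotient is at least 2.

Run the Euclidean algorithm, recording each quotient:
⌊1808/169⌋ = 10, remainder 118
⌊169/118⌋ = 1, remainder 51
⌊118/51⌋ = 2, remainder 16
⌊51/16⌋ = 3, remainder 3
⌊16/3⌋ = 5, remainder 1
⌊3/1⌋ = 3, remainder 0

[10; 1, 2, 3, 5, 3]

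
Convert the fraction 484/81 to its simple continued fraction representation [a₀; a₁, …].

[5; 1, 39, 2]

Run the Euclidean algorithm, recording each quotient:
⌊484/81⌋ = 5, remainder 79
⌊81/79⌋ = 1, remainder 2
⌊79/2⌋ = 39, remainder 1
⌊2/1⌋ = 2, remainder 0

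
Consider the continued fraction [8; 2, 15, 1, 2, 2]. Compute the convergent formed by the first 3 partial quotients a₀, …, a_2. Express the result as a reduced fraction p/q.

Build up convergents one term at a time:
a_0 = 8: 8/1
a_1 = 2: 17/2
a_2 = 15: 263/31

263/31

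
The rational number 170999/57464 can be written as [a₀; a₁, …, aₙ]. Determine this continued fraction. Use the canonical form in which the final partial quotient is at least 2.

[2; 1, 40, 3, 1, 30, 1, 10]

170999 = 2·57464 + 56071, so a_0 = 2
57464 = 1·56071 + 1393, so a_1 = 1
56071 = 40·1393 + 351, so a_2 = 40
1393 = 3·351 + 340, so a_3 = 3
351 = 1·340 + 11, so a_4 = 1
340 = 30·11 + 10, so a_5 = 30
11 = 1·10 + 1, so a_6 = 1
10 = 10·1 + 0, so a_7 = 10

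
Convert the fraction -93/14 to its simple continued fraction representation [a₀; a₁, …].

[-7; 2, 1, 4]

-93 = -7·14 + 5, so a_0 = -7
14 = 2·5 + 4, so a_1 = 2
5 = 1·4 + 1, so a_2 = 1
4 = 4·1 + 0, so a_3 = 4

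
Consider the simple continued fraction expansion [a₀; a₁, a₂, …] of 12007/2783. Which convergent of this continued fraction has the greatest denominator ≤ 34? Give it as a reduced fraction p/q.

List convergents until the denominator exceeds the bound:
a_0 = 4: 4/1  (≤ bound)
a_1 = 3: 13/3  (≤ bound)
a_2 = 5: 69/16  (≤ bound)
a_3 = 1: 82/19  (≤ bound)
a_4 = 1: 151/35  (> 34, stop)

82/19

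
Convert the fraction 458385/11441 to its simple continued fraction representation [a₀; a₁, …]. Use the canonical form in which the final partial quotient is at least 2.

458385 = 40·11441 + 745, so a_0 = 40
11441 = 15·745 + 266, so a_1 = 15
745 = 2·266 + 213, so a_2 = 2
266 = 1·213 + 53, so a_3 = 1
213 = 4·53 + 1, so a_4 = 4
53 = 53·1 + 0, so a_5 = 53

[40; 15, 2, 1, 4, 53]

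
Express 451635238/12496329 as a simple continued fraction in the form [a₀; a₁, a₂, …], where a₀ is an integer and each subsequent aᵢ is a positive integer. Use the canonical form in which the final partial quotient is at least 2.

Repeatedly divide and take the remainder:
451635238 = 36·12496329 + 1767394, so a_0 = 36
12496329 = 7·1767394 + 124571, so a_1 = 7
1767394 = 14·124571 + 23400, so a_2 = 14
124571 = 5·23400 + 7571, so a_3 = 5
23400 = 3·7571 + 687, so a_4 = 3
7571 = 11·687 + 14, so a_5 = 11
687 = 49·14 + 1, so a_6 = 49
14 = 14·1 + 0, so a_7 = 14

[36; 7, 14, 5, 3, 11, 49, 14]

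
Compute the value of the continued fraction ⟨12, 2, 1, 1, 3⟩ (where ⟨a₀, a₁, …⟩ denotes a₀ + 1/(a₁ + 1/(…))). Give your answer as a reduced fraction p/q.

223/18

a_0 = 12: 12/1
a_1 = 2: 25/2
a_2 = 1: 37/3
a_3 = 1: 62/5
a_4 = 3: 223/18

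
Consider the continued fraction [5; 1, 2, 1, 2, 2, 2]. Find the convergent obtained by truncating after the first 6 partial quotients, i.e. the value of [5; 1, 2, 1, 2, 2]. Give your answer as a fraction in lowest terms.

149/26

Start with 2.
2 + 1/(2/1) = 2 + 1/2 = 5/2
1 + 1/(5/2) = 1 + 2/5 = 7/5
2 + 1/(7/5) = 2 + 5/7 = 19/7
1 + 1/(19/7) = 1 + 7/19 = 26/19
5 + 1/(26/19) = 5 + 19/26 = 149/26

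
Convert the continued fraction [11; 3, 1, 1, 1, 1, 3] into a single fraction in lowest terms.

Build up convergents one term at a time:
a_0 = 11: 11/1
a_1 = 3: 34/3
a_2 = 1: 45/4
a_3 = 1: 79/7
a_4 = 1: 124/11
a_5 = 1: 203/18
a_6 = 3: 733/65

733/65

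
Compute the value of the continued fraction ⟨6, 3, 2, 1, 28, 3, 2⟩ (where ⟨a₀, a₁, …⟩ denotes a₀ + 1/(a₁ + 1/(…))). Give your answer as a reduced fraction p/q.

12782/2029

a_0 = 6: 6/1
a_1 = 3: 19/3
a_2 = 2: 44/7
a_3 = 1: 63/10
a_4 = 28: 1808/287
a_5 = 3: 5487/871
a_6 = 2: 12782/2029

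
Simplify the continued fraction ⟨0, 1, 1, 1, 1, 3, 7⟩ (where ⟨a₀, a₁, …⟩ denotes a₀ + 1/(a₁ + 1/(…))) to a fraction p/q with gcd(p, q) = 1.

Collapse the nested fraction from the inside out:
Start with 7.
3 + 1/(7/1) = 3 + 1/7 = 22/7
1 + 1/(22/7) = 1 + 7/22 = 29/22
1 + 1/(29/22) = 1 + 22/29 = 51/29
1 + 1/(51/29) = 1 + 29/51 = 80/51
1 + 1/(80/51) = 1 + 51/80 = 131/80
0 + 1/(131/80) = 0 + 80/131 = 80/131

80/131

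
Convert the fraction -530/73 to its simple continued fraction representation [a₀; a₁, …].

[-8; 1, 2, 1, 5, 3]

Run the Euclidean algorithm, recording each quotient:
-530 = -8·73 + 54, so a_0 = -8
73 = 1·54 + 19, so a_1 = 1
54 = 2·19 + 16, so a_2 = 2
19 = 1·16 + 3, so a_3 = 1
16 = 5·3 + 1, so a_4 = 5
3 = 3·1 + 0, so a_5 = 3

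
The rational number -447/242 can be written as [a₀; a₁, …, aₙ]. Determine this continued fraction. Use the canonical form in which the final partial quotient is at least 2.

[-2; 6, 1, 1, 5, 1, 2]

⌊-447/242⌋ = -2, remainder 37
⌊242/37⌋ = 6, remainder 20
⌊37/20⌋ = 1, remainder 17
⌊20/17⌋ = 1, remainder 3
⌊17/3⌋ = 5, remainder 2
⌊3/2⌋ = 1, remainder 1
⌊2/1⌋ = 2, remainder 0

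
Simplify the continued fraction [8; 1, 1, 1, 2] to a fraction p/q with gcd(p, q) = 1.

Build up convergents one term at a time:
a_0 = 8: 8/1
a_1 = 1: 9/1
a_2 = 1: 17/2
a_3 = 1: 26/3
a_4 = 2: 69/8

69/8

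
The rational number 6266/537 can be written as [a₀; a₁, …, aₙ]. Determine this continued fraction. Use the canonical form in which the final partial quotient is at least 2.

Repeatedly divide and take the remainder:
6266 ÷ 537 → quotient 11, remainder 359
537 ÷ 359 → quotient 1, remainder 178
359 ÷ 178 → quotient 2, remainder 3
178 ÷ 3 → quotient 59, remainder 1
3 ÷ 1 → quotient 3, remainder 0

[11; 1, 2, 59, 3]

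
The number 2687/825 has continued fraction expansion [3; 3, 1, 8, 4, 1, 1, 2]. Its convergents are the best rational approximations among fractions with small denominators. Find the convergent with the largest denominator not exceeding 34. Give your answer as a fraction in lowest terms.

13/4

a_0 = 3: 3/1  (≤ bound)
a_1 = 3: 10/3  (≤ bound)
a_2 = 1: 13/4  (≤ bound)
a_3 = 8: 114/35  (> 34, stop)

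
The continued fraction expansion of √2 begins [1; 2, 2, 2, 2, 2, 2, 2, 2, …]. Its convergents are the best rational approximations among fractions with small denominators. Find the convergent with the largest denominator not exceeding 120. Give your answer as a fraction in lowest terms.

a_0 = 1: 1/1  (≤ bound)
a_1 = 2: 3/2  (≤ bound)
a_2 = 2: 7/5  (≤ bound)
a_3 = 2: 17/12  (≤ bound)
a_4 = 2: 41/29  (≤ bound)
a_5 = 2: 99/70  (≤ bound)
a_6 = 2: 239/169  (> 120, stop)

99/70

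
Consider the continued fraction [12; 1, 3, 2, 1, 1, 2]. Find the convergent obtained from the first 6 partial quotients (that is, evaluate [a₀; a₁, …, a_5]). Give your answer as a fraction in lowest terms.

281/22

a_0 = 12: 12/1
a_1 = 1: 13/1
a_2 = 3: 51/4
a_3 = 2: 115/9
a_4 = 1: 166/13
a_5 = 1: 281/22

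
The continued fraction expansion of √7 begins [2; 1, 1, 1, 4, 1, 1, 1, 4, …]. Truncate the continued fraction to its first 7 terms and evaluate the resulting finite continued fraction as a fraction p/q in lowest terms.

a_0 = 2: 2/1
a_1 = 1: 3/1
a_2 = 1: 5/2
a_3 = 1: 8/3
a_4 = 4: 37/14
a_5 = 1: 45/17
a_6 = 1: 82/31

82/31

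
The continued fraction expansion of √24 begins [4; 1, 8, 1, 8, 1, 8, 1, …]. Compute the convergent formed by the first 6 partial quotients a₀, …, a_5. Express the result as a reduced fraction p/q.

485/99

Work from the innermost term outward:
Start with 1.
8 + 1/(1/1) = 8 + 1/1 = 9/1
1 + 1/(9/1) = 1 + 1/9 = 10/9
8 + 1/(10/9) = 8 + 9/10 = 89/10
1 + 1/(89/10) = 1 + 10/89 = 99/89
4 + 1/(99/89) = 4 + 89/99 = 485/99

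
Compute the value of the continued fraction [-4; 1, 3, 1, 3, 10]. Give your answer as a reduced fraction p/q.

-626/195

Build up convergents one term at a time:
a_0 = -4: -4/1
a_1 = 1: -3/1
a_2 = 3: -13/4
a_3 = 1: -16/5
a_4 = 3: -61/19
a_5 = 10: -626/195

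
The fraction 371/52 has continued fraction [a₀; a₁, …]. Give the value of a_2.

⌊371/52⌋ = 7, remainder 7
⌊52/7⌋ = 7, remainder 3
⌊7/3⌋ = 2, remainder 1

2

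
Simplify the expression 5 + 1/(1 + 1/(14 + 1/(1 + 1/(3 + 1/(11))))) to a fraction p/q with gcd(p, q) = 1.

Compute successive convergents:
a_0 = 5: 5/1
a_1 = 1: 6/1
a_2 = 14: 89/15
a_3 = 1: 95/16
a_4 = 3: 374/63
a_5 = 11: 4209/709

4209/709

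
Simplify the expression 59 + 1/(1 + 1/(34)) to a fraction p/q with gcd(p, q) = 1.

Use the convergent recurrence hₖ = aₖ·hₖ₋₁ + hₖ₋₂ (and likewise for the denominators kₖ):
a_0 = 59: 59/1
a_1 = 1: 60/1
a_2 = 34: 2099/35

2099/35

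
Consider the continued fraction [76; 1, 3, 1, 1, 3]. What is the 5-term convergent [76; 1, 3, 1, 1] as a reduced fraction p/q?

691/9

Start with 1.
1 + 1/(1/1) = 1 + 1/1 = 2/1
3 + 1/(2/1) = 3 + 1/2 = 7/2
1 + 1/(7/2) = 1 + 2/7 = 9/7
76 + 1/(9/7) = 76 + 7/9 = 691/9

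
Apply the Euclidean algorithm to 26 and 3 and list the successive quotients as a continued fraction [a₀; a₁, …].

⌊26/3⌋ = 8, remainder 2
⌊3/2⌋ = 1, remainder 1
⌊2/1⌋ = 2, remainder 0

[8; 1, 2]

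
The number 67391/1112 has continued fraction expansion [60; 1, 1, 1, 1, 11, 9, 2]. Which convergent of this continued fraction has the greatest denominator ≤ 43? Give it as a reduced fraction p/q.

303/5

a_0 = 60: 60/1  (≤ bound)
a_1 = 1: 61/1  (≤ bound)
a_2 = 1: 121/2  (≤ bound)
a_3 = 1: 182/3  (≤ bound)
a_4 = 1: 303/5  (≤ bound)
a_5 = 11: 3515/58  (> 43, stop)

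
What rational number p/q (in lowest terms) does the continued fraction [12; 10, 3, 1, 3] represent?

a_0 = 12: 12/1
a_1 = 10: 121/10
a_2 = 3: 375/31
a_3 = 1: 496/41
a_4 = 3: 1863/154

1863/154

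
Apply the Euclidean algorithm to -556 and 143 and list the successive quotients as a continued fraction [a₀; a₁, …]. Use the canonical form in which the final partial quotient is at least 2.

[-4; 8, 1, 15]

Repeatedly divide and take the remainder:
-556 ÷ 143 → quotient -4, remainder 16
143 ÷ 16 → quotient 8, remainder 15
16 ÷ 15 → quotient 1, remainder 1
15 ÷ 1 → quotient 15, remainder 0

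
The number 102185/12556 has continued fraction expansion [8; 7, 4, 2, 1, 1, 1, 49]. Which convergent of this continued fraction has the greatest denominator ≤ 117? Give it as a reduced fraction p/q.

765/94

List convergents until the denominator exceeds the bound:
a_0 = 8: 8/1  (≤ bound)
a_1 = 7: 57/7  (≤ bound)
a_2 = 4: 236/29  (≤ bound)
a_3 = 2: 529/65  (≤ bound)
a_4 = 1: 765/94  (≤ bound)
a_5 = 1: 1294/159  (> 117, stop)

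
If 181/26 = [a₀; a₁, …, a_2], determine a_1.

Repeatedly divide and take the remainder:
181 = 6·26 + 25, so a_0 = 6
26 = 1·25 + 1, so a_1 = 1

1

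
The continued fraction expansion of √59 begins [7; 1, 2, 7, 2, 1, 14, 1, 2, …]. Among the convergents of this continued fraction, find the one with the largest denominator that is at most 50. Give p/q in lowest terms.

361/47

a_0 = 7: 7/1  (≤ bound)
a_1 = 1: 8/1  (≤ bound)
a_2 = 2: 23/3  (≤ bound)
a_3 = 7: 169/22  (≤ bound)
a_4 = 2: 361/47  (≤ bound)
a_5 = 1: 530/69  (> 50, stop)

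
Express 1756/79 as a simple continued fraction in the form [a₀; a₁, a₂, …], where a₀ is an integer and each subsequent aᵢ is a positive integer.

[22; 4, 2, 1, 1, 3]

1756 ÷ 79 → quotient 22, remainder 18
79 ÷ 18 → quotient 4, remainder 7
18 ÷ 7 → quotient 2, remainder 4
7 ÷ 4 → quotient 1, remainder 3
4 ÷ 3 → quotient 1, remainder 1
3 ÷ 1 → quotient 3, remainder 0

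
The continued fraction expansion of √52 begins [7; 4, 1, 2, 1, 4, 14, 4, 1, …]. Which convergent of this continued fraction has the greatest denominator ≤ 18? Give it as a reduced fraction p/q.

101/14

a_0 = 7: 7/1  (≤ bound)
a_1 = 4: 29/4  (≤ bound)
a_2 = 1: 36/5  (≤ bound)
a_3 = 2: 101/14  (≤ bound)
a_4 = 1: 137/19  (> 18, stop)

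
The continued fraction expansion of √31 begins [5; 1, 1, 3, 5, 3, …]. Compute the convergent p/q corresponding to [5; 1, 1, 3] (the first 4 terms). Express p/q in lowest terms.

39/7

Start with 3.
1 + 1/(3/1) = 1 + 1/3 = 4/3
1 + 1/(4/3) = 1 + 3/4 = 7/4
5 + 1/(7/4) = 5 + 4/7 = 39/7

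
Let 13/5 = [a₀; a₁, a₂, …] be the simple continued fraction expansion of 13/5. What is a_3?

2

⌊13/5⌋ = 2, remainder 3
⌊5/3⌋ = 1, remainder 2
⌊3/2⌋ = 1, remainder 1
⌊2/1⌋ = 2, remainder 0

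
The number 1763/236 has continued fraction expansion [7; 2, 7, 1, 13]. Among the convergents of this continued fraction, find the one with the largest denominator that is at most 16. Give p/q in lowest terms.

List convergents until the denominator exceeds the bound:
a_0 = 7: 7/1  (≤ bound)
a_1 = 2: 15/2  (≤ bound)
a_2 = 7: 112/15  (≤ bound)
a_3 = 1: 127/17  (> 16, stop)

112/15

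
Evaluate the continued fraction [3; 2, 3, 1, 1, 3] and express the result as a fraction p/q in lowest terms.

196/57

Starting at the tail and folding back:
Start with 3.
1 + 1/(3/1) = 1 + 1/3 = 4/3
1 + 1/(4/3) = 1 + 3/4 = 7/4
3 + 1/(7/4) = 3 + 4/7 = 25/7
2 + 1/(25/7) = 2 + 7/25 = 57/25
3 + 1/(57/25) = 3 + 25/57 = 196/57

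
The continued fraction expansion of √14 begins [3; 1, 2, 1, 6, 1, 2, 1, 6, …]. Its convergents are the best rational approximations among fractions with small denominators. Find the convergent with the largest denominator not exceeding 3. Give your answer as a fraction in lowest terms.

a_0 = 3: 3/1  (≤ bound)
a_1 = 1: 4/1  (≤ bound)
a_2 = 2: 11/3  (≤ bound)
a_3 = 1: 15/4  (> 3, stop)

11/3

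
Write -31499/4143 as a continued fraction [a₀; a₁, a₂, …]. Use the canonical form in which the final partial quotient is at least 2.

[-8; 2, 1, 1, 12, 1, 60]

Run the Euclidean algorithm, recording each quotient:
⌊-31499/4143⌋ = -8, remainder 1645
⌊4143/1645⌋ = 2, remainder 853
⌊1645/853⌋ = 1, remainder 792
⌊853/792⌋ = 1, remainder 61
⌊792/61⌋ = 12, remainder 60
⌊61/60⌋ = 1, remainder 1
⌊60/1⌋ = 60, remainder 0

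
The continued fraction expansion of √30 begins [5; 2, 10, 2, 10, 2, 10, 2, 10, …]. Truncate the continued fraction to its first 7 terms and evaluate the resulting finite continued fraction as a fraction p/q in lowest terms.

55435/10121

Start with 10.
2 + 1/(10/1) = 2 + 1/10 = 21/10
10 + 1/(21/10) = 10 + 10/21 = 220/21
2 + 1/(220/21) = 2 + 21/220 = 461/220
10 + 1/(461/220) = 10 + 220/461 = 4830/461
2 + 1/(4830/461) = 2 + 461/4830 = 10121/4830
5 + 1/(10121/4830) = 5 + 4830/10121 = 55435/10121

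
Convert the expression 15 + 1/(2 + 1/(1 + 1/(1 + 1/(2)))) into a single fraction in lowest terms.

Collapse the nested fraction from the inside out:
Start with 2.
1 + 1/(2/1) = 1 + 1/2 = 3/2
1 + 1/(3/2) = 1 + 2/3 = 5/3
2 + 1/(5/3) = 2 + 3/5 = 13/5
15 + 1/(13/5) = 15 + 5/13 = 200/13

200/13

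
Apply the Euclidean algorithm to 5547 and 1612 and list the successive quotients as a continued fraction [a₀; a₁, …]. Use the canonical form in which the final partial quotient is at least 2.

[3; 2, 3, 1, 2, 1, 7, 6]

5547 ÷ 1612 → quotient 3, remainder 711
1612 ÷ 711 → quotient 2, remainder 190
711 ÷ 190 → quotient 3, remainder 141
190 ÷ 141 → quotient 1, remainder 49
141 ÷ 49 → quotient 2, remainder 43
49 ÷ 43 → quotient 1, remainder 6
43 ÷ 6 → quotient 7, remainder 1
6 ÷ 1 → quotient 6, remainder 0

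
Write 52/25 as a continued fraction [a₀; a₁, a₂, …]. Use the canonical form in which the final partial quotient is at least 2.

⌊52/25⌋ = 2, remainder 2
⌊25/2⌋ = 12, remainder 1
⌊2/1⌋ = 2, remainder 0

[2; 12, 2]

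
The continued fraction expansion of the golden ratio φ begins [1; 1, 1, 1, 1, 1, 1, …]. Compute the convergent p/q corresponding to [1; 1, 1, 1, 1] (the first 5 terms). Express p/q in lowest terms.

8/5

Start with 1.
1 + 1/(1/1) = 1 + 1/1 = 2/1
1 + 1/(2/1) = 1 + 1/2 = 3/2
1 + 1/(3/2) = 1 + 2/3 = 5/3
1 + 1/(5/3) = 1 + 3/5 = 8/5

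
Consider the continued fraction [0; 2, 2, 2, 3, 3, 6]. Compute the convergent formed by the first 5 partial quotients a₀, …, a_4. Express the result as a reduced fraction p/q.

Start with 3.
2 + 1/(3/1) = 2 + 1/3 = 7/3
2 + 1/(7/3) = 2 + 3/7 = 17/7
2 + 1/(17/7) = 2 + 7/17 = 41/17
0 + 1/(41/17) = 0 + 17/41 = 17/41

17/41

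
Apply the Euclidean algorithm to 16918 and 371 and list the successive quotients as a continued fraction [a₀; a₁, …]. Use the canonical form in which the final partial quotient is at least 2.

[45; 1, 1, 1, 1, 36, 2]

16918 = 45·371 + 223, so a_0 = 45
371 = 1·223 + 148, so a_1 = 1
223 = 1·148 + 75, so a_2 = 1
148 = 1·75 + 73, so a_3 = 1
75 = 1·73 + 2, so a_4 = 1
73 = 36·2 + 1, so a_5 = 36
2 = 2·1 + 0, so a_6 = 2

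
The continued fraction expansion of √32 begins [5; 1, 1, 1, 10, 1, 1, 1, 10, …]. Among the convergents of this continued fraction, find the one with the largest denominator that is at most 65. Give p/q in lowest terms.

198/35

a_0 = 5: 5/1  (≤ bound)
a_1 = 1: 6/1  (≤ bound)
a_2 = 1: 11/2  (≤ bound)
a_3 = 1: 17/3  (≤ bound)
a_4 = 10: 181/32  (≤ bound)
a_5 = 1: 198/35  (≤ bound)
a_6 = 1: 379/67  (> 65, stop)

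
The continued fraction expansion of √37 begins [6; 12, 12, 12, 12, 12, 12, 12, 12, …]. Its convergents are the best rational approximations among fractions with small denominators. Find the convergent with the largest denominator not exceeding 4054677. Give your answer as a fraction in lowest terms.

a_0 = 6: 6/1  (≤ bound)
a_1 = 12: 73/12  (≤ bound)
a_2 = 12: 882/145  (≤ bound)
a_3 = 12: 10657/1752  (≤ bound)
a_4 = 12: 128766/21169  (≤ bound)
a_5 = 12: 1555849/255780  (≤ bound)
a_6 = 12: 18798954/3090529  (≤ bound)
a_7 = 12: 227143297/37342128  (> 4054677, stop)

18798954/3090529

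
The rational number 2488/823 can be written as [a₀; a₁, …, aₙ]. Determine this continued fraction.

[3; 43, 3, 6]

2488 ÷ 823 → quotient 3, remainder 19
823 ÷ 19 → quotient 43, remainder 6
19 ÷ 6 → quotient 3, remainder 1
6 ÷ 1 → quotient 6, remainder 0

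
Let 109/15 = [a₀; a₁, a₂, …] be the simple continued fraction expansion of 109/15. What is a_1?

Apply division with remainder until the remainder is 0:
⌊109/15⌋ = 7, remainder 4
⌊15/4⌋ = 3, remainder 3

3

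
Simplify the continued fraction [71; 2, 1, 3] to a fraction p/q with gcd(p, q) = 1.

785/11

a_0 = 71: 71/1
a_1 = 2: 143/2
a_2 = 1: 214/3
a_3 = 3: 785/11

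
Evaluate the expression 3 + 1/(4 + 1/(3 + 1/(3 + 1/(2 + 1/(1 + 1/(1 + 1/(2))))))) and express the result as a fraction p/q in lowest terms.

2017/624

Start with 2.
1 + 1/(2/1) = 1 + 1/2 = 3/2
1 + 1/(3/2) = 1 + 2/3 = 5/3
2 + 1/(5/3) = 2 + 3/5 = 13/5
3 + 1/(13/5) = 3 + 5/13 = 44/13
3 + 1/(44/13) = 3 + 13/44 = 145/44
4 + 1/(145/44) = 4 + 44/145 = 624/145
3 + 1/(624/145) = 3 + 145/624 = 2017/624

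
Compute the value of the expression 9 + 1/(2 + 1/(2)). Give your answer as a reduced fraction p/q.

47/5

Starting at the tail and folding back:
Start with 2.
2 + 1/(2/1) = 2 + 1/2 = 5/2
9 + 1/(5/2) = 9 + 2/5 = 47/5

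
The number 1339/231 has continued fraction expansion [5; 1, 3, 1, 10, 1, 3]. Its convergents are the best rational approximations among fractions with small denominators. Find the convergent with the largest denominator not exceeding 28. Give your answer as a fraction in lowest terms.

a_0 = 5: 5/1  (≤ bound)
a_1 = 1: 6/1  (≤ bound)
a_2 = 3: 23/4  (≤ bound)
a_3 = 1: 29/5  (≤ bound)
a_4 = 10: 313/54  (> 28, stop)

29/5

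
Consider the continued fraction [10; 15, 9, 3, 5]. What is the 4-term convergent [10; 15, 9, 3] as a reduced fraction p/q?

Start with 3.
9 + 1/(3/1) = 9 + 1/3 = 28/3
15 + 1/(28/3) = 15 + 3/28 = 423/28
10 + 1/(423/28) = 10 + 28/423 = 4258/423

4258/423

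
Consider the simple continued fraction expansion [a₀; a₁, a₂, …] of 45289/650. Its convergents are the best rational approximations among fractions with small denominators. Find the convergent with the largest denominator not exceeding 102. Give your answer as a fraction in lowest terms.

5365/77

a_0 = 69: 69/1  (≤ bound)
a_1 = 1: 70/1  (≤ bound)
a_2 = 2: 209/3  (≤ bound)
a_3 = 12: 2578/37  (≤ bound)
a_4 = 2: 5365/77  (≤ bound)
a_5 = 2: 13308/191  (> 102, stop)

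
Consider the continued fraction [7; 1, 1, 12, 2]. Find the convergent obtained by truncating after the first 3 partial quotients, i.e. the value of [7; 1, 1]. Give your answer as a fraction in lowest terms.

Work from the innermost term outward:
Start with 1.
1 + 1/(1/1) = 1 + 1/1 = 2/1
7 + 1/(2/1) = 7 + 1/2 = 15/2

15/2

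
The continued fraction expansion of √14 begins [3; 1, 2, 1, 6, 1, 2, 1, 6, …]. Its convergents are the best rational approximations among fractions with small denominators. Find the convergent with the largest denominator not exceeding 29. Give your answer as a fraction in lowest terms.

101/27

a_0 = 3: 3/1  (≤ bound)
a_1 = 1: 4/1  (≤ bound)
a_2 = 2: 11/3  (≤ bound)
a_3 = 1: 15/4  (≤ bound)
a_4 = 6: 101/27  (≤ bound)
a_5 = 1: 116/31  (> 29, stop)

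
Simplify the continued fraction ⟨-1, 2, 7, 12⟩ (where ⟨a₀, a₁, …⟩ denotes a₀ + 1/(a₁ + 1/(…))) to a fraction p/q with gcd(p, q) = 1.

-97/182

Use the convergent recurrence hₖ = aₖ·hₖ₋₁ + hₖ₋₂ (and likewise for the denominators kₖ):
a_0 = -1: -1/1
a_1 = 2: -1/2
a_2 = 7: -8/15
a_3 = 12: -97/182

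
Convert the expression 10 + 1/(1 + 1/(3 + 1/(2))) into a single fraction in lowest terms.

97/9

Start with 2.
3 + 1/(2/1) = 3 + 1/2 = 7/2
1 + 1/(7/2) = 1 + 2/7 = 9/7
10 + 1/(9/7) = 10 + 7/9 = 97/9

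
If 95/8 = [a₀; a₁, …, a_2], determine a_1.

1

95 = 11·8 + 7, so a_0 = 11
8 = 1·7 + 1, so a_1 = 1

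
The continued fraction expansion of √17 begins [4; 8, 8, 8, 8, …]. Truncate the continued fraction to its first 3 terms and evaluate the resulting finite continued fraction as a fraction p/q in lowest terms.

Start with 8.
8 + 1/(8/1) = 8 + 1/8 = 65/8
4 + 1/(65/8) = 4 + 8/65 = 268/65

268/65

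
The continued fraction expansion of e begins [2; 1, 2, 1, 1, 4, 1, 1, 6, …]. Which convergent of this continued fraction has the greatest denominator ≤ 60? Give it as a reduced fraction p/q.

106/39

List convergents until the denominator exceeds the bound:
a_0 = 2: 2/1  (≤ bound)
a_1 = 1: 3/1  (≤ bound)
a_2 = 2: 8/3  (≤ bound)
a_3 = 1: 11/4  (≤ bound)
a_4 = 1: 19/7  (≤ bound)
a_5 = 4: 87/32  (≤ bound)
a_6 = 1: 106/39  (≤ bound)
a_7 = 1: 193/71  (> 60, stop)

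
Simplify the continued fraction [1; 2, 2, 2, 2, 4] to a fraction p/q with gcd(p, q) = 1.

Start with 4.
2 + 1/(4/1) = 2 + 1/4 = 9/4
2 + 1/(9/4) = 2 + 4/9 = 22/9
2 + 1/(22/9) = 2 + 9/22 = 53/22
2 + 1/(53/22) = 2 + 22/53 = 128/53
1 + 1/(128/53) = 1 + 53/128 = 181/128

181/128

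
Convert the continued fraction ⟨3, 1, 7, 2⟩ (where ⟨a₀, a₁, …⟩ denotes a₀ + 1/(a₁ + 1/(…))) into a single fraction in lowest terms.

a_0 = 3: 3/1
a_1 = 1: 4/1
a_2 = 7: 31/8
a_3 = 2: 66/17

66/17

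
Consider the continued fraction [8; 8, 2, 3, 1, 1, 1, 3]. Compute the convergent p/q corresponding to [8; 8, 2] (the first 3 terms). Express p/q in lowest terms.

138/17

Start with 2.
8 + 1/(2/1) = 8 + 1/2 = 17/2
8 + 1/(17/2) = 8 + 2/17 = 138/17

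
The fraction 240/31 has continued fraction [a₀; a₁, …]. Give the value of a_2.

2

Apply division with remainder until the remainder is 0:
240 = 7·31 + 23, so a_0 = 7
31 = 1·23 + 8, so a_1 = 1
23 = 2·8 + 7, so a_2 = 2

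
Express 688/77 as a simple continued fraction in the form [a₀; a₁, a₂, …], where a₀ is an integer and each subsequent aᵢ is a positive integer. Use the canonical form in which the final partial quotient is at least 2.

[8; 1, 14, 2, 2]

Run the Euclidean algorithm, recording each quotient:
688 ÷ 77 → quotient 8, remainder 72
77 ÷ 72 → quotient 1, remainder 5
72 ÷ 5 → quotient 14, remainder 2
5 ÷ 2 → quotient 2, remainder 1
2 ÷ 1 → quotient 2, remainder 0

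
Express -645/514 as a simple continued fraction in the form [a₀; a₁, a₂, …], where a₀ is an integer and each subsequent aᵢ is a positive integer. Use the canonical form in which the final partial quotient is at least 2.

Repeatedly divide and take the remainder:
-645 ÷ 514 → quotient -2, remainder 383
514 ÷ 383 → quotient 1, remainder 131
383 ÷ 131 → quotient 2, remainder 121
131 ÷ 121 → quotient 1, remainder 10
121 ÷ 10 → quotient 12, remainder 1
10 ÷ 1 → quotient 10, remainder 0

[-2; 1, 2, 1, 12, 10]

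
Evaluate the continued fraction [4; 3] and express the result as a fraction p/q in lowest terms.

13/3

a_0 = 4: 4/1
a_1 = 3: 13/3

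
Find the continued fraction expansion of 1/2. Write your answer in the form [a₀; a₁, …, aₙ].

Run the Euclidean algorithm, recording each quotient:
⌊1/2⌋ = 0, remainder 1
⌊2/1⌋ = 2, remainder 0

[0; 2]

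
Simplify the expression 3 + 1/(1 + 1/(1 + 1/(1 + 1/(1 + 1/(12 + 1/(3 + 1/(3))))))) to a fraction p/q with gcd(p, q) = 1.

Compute successive convergents:
a_0 = 3: 3/1
a_1 = 1: 4/1
a_2 = 1: 7/2
a_3 = 1: 11/3
a_4 = 1: 18/5
a_5 = 12: 227/63
a_6 = 3: 699/194
a_7 = 3: 2324/645

2324/645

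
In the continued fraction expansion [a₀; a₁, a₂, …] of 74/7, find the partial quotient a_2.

74 = 10·7 + 4, so a_0 = 10
7 = 1·4 + 3, so a_1 = 1
4 = 1·3 + 1, so a_2 = 1

1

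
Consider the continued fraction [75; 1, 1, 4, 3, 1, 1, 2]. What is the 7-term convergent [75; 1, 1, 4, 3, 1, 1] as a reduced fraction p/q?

5062/67

Compute successive convergents:
a_0 = 75: 75/1
a_1 = 1: 76/1
a_2 = 1: 151/2
a_3 = 4: 680/9
a_4 = 3: 2191/29
a_5 = 1: 2871/38
a_6 = 1: 5062/67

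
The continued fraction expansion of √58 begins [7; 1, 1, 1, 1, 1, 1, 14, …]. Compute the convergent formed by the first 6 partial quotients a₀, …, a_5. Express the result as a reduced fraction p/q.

Start with 1.
1 + 1/(1/1) = 1 + 1/1 = 2/1
1 + 1/(2/1) = 1 + 1/2 = 3/2
1 + 1/(3/2) = 1 + 2/3 = 5/3
1 + 1/(5/3) = 1 + 3/5 = 8/5
7 + 1/(8/5) = 7 + 5/8 = 61/8

61/8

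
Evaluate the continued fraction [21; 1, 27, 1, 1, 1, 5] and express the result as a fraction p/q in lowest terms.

Compute successive convergents:
a_0 = 21: 21/1
a_1 = 1: 22/1
a_2 = 27: 615/28
a_3 = 1: 637/29
a_4 = 1: 1252/57
a_5 = 1: 1889/86
a_6 = 5: 10697/487

10697/487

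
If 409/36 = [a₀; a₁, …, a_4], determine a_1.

⌊409/36⌋ = 11, remainder 13
⌊36/13⌋ = 2, remainder 10

2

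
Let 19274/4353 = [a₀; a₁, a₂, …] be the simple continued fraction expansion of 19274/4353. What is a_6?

19274 = 4·4353 + 1862, so a_0 = 4
4353 = 2·1862 + 629, so a_1 = 2
1862 = 2·629 + 604, so a_2 = 2
629 = 1·604 + 25, so a_3 = 1
604 = 24·25 + 4, so a_4 = 24
25 = 6·4 + 1, so a_5 = 6
4 = 4·1 + 0, so a_6 = 4

4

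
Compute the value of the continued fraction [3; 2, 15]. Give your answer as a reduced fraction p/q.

Start with 15.
2 + 1/(15/1) = 2 + 1/15 = 31/15
3 + 1/(31/15) = 3 + 15/31 = 108/31

108/31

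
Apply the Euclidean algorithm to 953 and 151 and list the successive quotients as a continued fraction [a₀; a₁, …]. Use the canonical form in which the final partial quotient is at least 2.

[6; 3, 4, 1, 2, 3]

953 ÷ 151 → quotient 6, remainder 47
151 ÷ 47 → quotient 3, remainder 10
47 ÷ 10 → quotient 4, remainder 7
10 ÷ 7 → quotient 1, remainder 3
7 ÷ 3 → quotient 2, remainder 1
3 ÷ 1 → quotient 3, remainder 0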